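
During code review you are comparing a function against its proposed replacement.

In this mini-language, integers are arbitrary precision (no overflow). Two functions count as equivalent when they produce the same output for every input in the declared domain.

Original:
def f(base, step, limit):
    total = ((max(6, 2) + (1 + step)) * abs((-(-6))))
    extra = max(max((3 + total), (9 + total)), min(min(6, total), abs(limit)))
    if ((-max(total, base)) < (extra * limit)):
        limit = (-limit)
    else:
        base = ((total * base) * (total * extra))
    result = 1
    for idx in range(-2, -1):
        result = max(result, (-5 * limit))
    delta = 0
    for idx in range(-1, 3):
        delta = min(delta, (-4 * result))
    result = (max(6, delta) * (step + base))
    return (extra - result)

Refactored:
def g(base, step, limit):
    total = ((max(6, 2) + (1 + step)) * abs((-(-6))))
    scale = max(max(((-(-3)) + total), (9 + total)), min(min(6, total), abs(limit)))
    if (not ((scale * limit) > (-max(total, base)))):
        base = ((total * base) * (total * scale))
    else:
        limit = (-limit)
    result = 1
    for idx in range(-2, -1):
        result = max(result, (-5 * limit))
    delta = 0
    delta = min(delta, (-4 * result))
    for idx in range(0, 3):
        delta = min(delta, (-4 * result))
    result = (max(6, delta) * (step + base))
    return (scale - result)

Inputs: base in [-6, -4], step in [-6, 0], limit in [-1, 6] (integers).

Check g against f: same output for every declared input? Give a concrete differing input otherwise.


Although statement counts differ, local variable names differ, arithmetic usage differs, loop structure differs, constant usage differs, min/max/abs usage differs, comparison usage differs, boolean connective usage differs, 168/168 inputs agree.
verdict: equivalent


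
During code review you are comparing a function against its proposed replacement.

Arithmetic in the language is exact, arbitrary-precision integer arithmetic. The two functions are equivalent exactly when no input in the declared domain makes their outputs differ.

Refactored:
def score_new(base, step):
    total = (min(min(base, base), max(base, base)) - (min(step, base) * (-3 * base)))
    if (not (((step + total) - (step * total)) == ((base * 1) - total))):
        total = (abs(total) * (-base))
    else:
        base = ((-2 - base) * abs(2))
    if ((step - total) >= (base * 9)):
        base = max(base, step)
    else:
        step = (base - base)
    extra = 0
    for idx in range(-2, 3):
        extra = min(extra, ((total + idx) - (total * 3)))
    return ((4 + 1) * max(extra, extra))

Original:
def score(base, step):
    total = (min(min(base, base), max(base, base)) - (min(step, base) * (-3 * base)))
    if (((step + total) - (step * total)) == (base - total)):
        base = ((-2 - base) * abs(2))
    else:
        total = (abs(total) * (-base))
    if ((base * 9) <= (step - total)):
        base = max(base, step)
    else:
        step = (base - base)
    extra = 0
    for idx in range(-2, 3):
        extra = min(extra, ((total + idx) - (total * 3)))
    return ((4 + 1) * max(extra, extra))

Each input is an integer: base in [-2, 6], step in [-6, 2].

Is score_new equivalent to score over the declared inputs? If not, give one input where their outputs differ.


This is a faithful refactor — arithmetic usage differs; also comparison usage differs; also boolean connective usage differs; also constant usage differs, but the computed results match everywhere.
As a probe, take base=3, step=1: score runs total becomes 12; next (((step + total) - (step * total)) == (base - total)) evaluates to false; next total becomes -36; next ((base * 9) <= (step - total)) evaluates to true; next base becomes 3; next extra becomes 0; next at idx=-2:; next extra becomes 0; next at idx=-1:; next extra becomes 0; next at idx=0:; next extra becomes 0; next at idx=1:; next extra becomes 0; next at idx=2:; next extra becomes 0; next final value 0; score_new runs total becomes 12; next (not (((step + total) - (step * total)) == ((base * 1) - total))) evaluates to true; next total becomes -36; next ((step - total) >= (base * 9)) evaluates to true; next base becomes 3; next extra becomes 0; next at idx=-2:; next extra becomes 0; next at idx=-1:; next extra becomes 0; next at idx=0:; next extra becomes 0; next at idx=1:; next extra becomes 0; next at idx=2:; next extra becomes 0; next final value 0; both end at 0.
Every one of the 81 inputs gives matching results.
verdict: equivalent


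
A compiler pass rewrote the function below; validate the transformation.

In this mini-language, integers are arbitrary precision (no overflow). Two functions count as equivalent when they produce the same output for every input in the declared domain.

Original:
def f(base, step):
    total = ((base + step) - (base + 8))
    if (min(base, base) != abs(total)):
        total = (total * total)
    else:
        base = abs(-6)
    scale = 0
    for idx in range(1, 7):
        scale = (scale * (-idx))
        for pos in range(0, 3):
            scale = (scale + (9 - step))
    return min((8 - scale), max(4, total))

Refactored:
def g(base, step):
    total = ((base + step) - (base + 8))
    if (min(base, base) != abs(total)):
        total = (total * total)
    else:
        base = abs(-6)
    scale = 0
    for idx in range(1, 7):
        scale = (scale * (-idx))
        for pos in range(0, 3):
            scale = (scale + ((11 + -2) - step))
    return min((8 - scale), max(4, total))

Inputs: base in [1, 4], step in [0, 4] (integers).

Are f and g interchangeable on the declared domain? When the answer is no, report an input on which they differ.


Changes here: arithmetic usage differs, and constant usage differs; the full 20-point sweep finds no disagreement.
verdict: equivalent


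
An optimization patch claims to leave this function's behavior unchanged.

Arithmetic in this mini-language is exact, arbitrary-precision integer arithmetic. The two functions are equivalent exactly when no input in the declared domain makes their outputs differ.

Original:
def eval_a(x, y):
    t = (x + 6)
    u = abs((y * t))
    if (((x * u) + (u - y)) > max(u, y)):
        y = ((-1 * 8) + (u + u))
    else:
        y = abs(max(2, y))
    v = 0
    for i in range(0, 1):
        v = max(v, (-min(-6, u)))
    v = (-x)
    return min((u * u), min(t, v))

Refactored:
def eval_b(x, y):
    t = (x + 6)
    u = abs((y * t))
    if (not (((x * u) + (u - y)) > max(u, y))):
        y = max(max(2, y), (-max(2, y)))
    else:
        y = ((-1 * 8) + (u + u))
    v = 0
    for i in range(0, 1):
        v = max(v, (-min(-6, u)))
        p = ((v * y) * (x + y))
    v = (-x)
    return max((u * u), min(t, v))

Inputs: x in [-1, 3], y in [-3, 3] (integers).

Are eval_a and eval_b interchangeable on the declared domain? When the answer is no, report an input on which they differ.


Consider the input x=-1, y=-3.
eval_a: t becomes 5; next u becomes 15; next (((x * u) + (u - y)) > max(u, y)) evaluates to false; next y becomes 2; next v becomes 0; next at i=0:; next v becomes 6; next v becomes 1; next final value 1
eval_b: t becomes 5; next u becomes 15; next (not (((x * u) + (u - y)) > max(u, y))) evaluates to true; next y becomes 2; next v becomes 0; next at i=0:; next v becomes 6; next p becomes 12; next v becomes 1; next final value 225
1 against 225: the behavior changed.
verdict: not equivalent; witness: x=-1, y=-3


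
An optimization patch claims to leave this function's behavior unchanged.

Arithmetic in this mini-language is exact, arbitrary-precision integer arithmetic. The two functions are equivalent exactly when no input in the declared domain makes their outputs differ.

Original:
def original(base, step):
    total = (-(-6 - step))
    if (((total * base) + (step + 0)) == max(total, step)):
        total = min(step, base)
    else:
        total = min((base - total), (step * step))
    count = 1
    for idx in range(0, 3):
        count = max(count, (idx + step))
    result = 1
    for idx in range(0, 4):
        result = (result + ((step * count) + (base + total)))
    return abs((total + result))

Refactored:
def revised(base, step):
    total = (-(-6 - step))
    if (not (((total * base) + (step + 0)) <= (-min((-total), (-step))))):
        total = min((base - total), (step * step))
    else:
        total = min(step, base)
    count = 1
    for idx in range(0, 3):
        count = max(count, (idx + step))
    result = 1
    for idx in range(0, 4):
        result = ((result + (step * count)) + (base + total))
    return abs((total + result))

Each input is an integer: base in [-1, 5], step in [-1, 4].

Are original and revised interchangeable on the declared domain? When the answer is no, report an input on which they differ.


Evaluate both at base=-1, step=-1.
original: total = 5; (((total * base) + (step + 0)) == max(total, step)) -> false; total = -6; count = 1; [idx=0]; count = 1; [idx=1]; count = 1; [idx=2]; count = 1; result = 1; [idx=0]; result = -7; [idx=1]; result = -15; [idx=2]; result = -23; [idx=3]; result = -31; return 37
revised: total = 5; (not (((total * base) + (step + 0)) <= (-min((-total), (-step))))) -> false; total = -1; count = 1; [idx=0]; count = 1; [idx=1]; count = 1; [idx=2]; count = 1; result = 1; [idx=0]; result = -2; [idx=1]; result = -5; [idx=2]; result = -8; [idx=3]; result = -11; return 12
37 against 12: the behavior changed.
verdict: not equivalent; witness: base=-1, step=-1


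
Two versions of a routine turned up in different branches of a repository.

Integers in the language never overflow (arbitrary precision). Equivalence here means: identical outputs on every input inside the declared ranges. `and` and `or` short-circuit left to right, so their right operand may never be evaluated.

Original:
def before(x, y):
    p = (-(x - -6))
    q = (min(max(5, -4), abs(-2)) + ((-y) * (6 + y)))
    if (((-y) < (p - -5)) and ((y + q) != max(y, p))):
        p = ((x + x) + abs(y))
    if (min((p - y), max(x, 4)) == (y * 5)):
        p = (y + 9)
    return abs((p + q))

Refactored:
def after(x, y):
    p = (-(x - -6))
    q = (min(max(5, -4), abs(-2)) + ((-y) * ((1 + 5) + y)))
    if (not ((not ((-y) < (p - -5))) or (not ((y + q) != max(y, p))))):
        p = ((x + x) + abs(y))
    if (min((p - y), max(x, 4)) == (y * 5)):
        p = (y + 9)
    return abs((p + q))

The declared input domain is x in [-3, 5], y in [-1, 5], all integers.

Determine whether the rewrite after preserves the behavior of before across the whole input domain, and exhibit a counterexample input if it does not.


Changes here: boolean connective usage differs, plus constant usage differs, plus arithmetic usage differs; the full 63-point sweep finds no disagreement.
verdict: equivalent


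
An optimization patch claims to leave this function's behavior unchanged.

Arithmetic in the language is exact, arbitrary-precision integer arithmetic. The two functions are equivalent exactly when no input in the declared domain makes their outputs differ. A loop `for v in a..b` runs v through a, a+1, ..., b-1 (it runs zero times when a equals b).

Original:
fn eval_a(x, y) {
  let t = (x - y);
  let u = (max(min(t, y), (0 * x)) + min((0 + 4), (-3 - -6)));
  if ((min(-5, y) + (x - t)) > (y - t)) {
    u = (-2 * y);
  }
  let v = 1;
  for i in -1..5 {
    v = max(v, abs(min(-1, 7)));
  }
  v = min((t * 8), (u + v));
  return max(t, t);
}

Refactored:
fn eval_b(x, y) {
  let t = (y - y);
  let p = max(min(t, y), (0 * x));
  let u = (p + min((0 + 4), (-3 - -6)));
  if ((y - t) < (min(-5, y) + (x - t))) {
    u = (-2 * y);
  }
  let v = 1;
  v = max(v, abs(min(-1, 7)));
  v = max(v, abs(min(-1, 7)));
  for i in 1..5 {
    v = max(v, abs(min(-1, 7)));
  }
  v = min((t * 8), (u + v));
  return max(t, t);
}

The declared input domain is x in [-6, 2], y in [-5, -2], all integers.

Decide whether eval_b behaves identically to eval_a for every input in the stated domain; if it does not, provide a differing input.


The rewrite breaks on x=-6, y=-5, where the results are -1 and 0.
eval_a: t=-1, then u=3, then ((min(-5, y) + (x - t)) > (y - t)) is false, then v=1, then (i=-1), then v=1, then (i=0), then v=1, then (i=1), then v=1, then (i=2), then v=1, then (i=3), then v=1, then (i=4), then v=1, then v=-8, then returns -1
eval_b: t=0, then p=0, then u=3, then ((y - t) < (min(-5, y) + (x - t))) is false, then v=1, then v=1, then v=1, then (i=1), then v=1, then (i=2), then v=1, then (i=3), then v=1, then (i=4), then v=1, then v=0, then returns 0
verdict: not equivalent; witness: x=-6, y=-5


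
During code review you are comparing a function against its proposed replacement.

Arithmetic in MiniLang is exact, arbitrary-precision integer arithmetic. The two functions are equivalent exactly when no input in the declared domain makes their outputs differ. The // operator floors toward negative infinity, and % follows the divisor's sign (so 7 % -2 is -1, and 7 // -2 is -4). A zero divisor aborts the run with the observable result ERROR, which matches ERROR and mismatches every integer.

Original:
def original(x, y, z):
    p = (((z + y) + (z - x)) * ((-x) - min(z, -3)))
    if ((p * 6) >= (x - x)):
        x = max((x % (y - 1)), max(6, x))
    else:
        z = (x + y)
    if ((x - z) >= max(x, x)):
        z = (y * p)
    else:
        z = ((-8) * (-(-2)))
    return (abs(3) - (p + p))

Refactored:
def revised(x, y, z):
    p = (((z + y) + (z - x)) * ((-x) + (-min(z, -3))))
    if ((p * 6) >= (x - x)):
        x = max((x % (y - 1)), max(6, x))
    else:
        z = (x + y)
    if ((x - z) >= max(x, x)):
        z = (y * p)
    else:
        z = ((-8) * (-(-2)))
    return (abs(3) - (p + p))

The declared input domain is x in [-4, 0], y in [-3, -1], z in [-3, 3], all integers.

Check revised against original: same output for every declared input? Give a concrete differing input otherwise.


The two versions differ — the changes include arithmetic usage differs.
One worked example (x=-2, y=-3, z=3) — original: p becomes 25; next ((p * 6) >= (x - x)) evaluates to true; next x becomes 6; next ((x - z) >= max(x, x)) evaluates to false; next z becomes -16; next final value -47; revised: p becomes 25; next ((p * 6) >= (x - x)) evaluates to true; next x becomes 6; next ((x - z) >= max(x, x)) evaluates to false; next z becomes -16; next final value -47; agreement on -47.
An exhaustive pass over the 105 declared inputs shows identical outputs.
verdict: equivalent


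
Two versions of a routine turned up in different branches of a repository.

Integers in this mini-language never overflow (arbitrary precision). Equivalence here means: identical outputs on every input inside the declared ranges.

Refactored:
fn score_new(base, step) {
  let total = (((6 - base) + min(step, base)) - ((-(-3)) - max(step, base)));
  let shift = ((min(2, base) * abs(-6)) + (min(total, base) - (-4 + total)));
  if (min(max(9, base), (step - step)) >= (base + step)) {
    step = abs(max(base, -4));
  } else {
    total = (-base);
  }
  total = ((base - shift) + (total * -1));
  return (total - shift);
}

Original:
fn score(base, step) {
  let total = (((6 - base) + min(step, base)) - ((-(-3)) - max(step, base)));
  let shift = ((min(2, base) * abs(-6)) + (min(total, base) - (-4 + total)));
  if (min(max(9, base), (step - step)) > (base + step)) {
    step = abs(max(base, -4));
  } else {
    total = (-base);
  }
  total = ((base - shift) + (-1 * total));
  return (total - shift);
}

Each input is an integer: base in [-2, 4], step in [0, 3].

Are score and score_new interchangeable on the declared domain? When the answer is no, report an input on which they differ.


Run the pair on base=-2, step=2.
score: total = 5; shift = -15; (min(max(9, base), (step - step)) > (base + step)) -> false; total = 2; total = 11; return 26
score_new: total = 5; shift = -15; (min(max(9, base), (step - step)) >= (base + step)) -> true; step = 2; total = 8; return 23
26 != 23, so the rewrite changes behavior.
verdict: not equivalent; witness: base=-2, step=2


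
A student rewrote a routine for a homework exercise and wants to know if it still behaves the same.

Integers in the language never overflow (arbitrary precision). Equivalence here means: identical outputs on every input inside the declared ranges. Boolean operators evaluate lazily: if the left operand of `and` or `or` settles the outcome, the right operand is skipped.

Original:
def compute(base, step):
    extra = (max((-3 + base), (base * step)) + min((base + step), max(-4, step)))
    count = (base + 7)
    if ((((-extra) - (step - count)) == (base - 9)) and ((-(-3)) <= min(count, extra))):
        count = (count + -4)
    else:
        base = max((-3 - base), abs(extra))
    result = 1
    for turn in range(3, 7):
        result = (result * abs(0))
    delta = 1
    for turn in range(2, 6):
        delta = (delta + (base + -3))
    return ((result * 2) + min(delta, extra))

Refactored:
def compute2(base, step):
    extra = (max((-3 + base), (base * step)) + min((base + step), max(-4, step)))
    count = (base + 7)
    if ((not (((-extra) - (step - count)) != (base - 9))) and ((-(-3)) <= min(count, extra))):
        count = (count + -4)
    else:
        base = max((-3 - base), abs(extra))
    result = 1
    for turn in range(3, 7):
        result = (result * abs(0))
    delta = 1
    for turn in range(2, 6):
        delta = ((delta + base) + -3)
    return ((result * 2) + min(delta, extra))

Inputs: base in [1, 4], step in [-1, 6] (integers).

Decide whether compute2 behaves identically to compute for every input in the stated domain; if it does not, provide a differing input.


Reading the diff, among the changes: boolean connective usage differs; and comparison usage differs.
Spot check at base=1, step=6 — compute: extra = 12; count = 8; ((((-extra) - (step - count)) == (base - 9)) and ((-(-3)) <= min(count, extra))) -> false; base = 12; result = 1; [turn=3]; result = 0; [turn=4]; result = 0; [turn=5]; result = 0; [turn=6]; result = 0; delta = 1; [turn=2]; delta = 10; [turn=3]; delta = 19; [turn=4]; delta = 28; [turn=5]; delta = 37; return 12. compute2: extra = 12; count = 8; ((not (((-extra) - (step - count)) != (base - 9))) and ((-(-3)) <= min(count, extra))) -> false; base = 12; result = 1; [turn=3]; result = 0; [turn=4]; result = 0; [turn=5]; result = 0; [turn=6]; result = 0; delta = 1; [turn=2]; delta = 10; [turn=3]; delta = 19; [turn=4]; delta = 28; [turn=5]; delta = 37; return 12. Both give 12.
Across all 32 domain points the two functions coincide.
verdict: equivalent


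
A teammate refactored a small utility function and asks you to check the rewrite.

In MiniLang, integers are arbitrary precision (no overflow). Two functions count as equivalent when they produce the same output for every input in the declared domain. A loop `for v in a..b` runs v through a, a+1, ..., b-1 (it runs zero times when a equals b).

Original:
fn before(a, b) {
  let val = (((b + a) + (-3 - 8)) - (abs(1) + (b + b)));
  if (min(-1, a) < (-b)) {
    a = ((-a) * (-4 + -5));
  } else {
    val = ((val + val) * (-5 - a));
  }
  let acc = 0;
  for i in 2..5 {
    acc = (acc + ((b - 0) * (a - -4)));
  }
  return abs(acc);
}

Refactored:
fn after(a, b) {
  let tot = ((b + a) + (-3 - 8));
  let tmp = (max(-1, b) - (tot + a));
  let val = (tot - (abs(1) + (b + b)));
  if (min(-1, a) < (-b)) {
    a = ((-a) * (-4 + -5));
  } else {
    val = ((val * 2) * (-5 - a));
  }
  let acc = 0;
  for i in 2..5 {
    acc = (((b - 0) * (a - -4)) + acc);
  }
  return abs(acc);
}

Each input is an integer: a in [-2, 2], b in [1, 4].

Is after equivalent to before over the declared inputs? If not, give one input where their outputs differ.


The two are interchangeable: local variable names differ, plus constant usage differs, plus statement counts differ, plus arithmetic usage differs, plus min/max/abs usage differs, and every declared input agrees.
Tracing a=-2, b=1: before: val becomes -15; next (min(-1, a) < (-b)) evaluates to true; next a becomes -18; next acc becomes 0; next at i=2:; next acc becomes -14; next at i=3:; next acc becomes -28; next at i=4:; next acc becomes -42; next final value 42 | after: tot becomes -12; next tmp becomes 15; next val becomes -15; next (min(-1, a) < (-b)) evaluates to true; next a becomes -18; next acc becomes 0; next at i=2:; next acc becomes -14; next at i=3:; next acc becomes -28; next at i=4:; next acc becomes -42; next final value 42 — matching result 42.
Across all 20 domain points the two functions coincide.
verdict: equivalent


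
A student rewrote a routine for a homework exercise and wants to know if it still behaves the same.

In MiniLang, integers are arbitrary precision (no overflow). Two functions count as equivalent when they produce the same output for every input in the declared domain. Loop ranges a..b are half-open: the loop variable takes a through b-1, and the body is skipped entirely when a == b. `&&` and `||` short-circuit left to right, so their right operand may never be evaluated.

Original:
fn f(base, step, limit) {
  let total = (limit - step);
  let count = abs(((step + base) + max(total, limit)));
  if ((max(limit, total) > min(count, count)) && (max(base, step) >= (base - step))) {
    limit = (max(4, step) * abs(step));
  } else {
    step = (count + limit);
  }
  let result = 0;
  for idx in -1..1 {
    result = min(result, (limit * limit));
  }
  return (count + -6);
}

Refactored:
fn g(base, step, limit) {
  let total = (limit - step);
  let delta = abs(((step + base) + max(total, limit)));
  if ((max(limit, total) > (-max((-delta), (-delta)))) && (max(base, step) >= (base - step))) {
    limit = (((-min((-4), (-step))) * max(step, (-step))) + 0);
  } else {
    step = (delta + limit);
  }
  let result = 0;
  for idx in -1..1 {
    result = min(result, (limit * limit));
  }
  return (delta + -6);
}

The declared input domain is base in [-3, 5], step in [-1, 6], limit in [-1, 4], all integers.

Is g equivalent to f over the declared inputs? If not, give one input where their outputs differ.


Reading the diff, among the changes: local variable names differ, and min/max/abs usage differs, and constant usage differs, and arithmetic usage differs.
As a probe, take base=1, step=4, limit=-1: f runs total becomes -5; next count becomes 4; next ((max(limit, total) > min(count, count)) && (max(base, step) >= (base - step))) evaluates to false; next step becomes 3; next result becomes 0; next at idx=-1:; next result becomes 0; next at idx=0:; next result becomes 0; next final value -2; g runs total becomes -5; next delta becomes 4; next ((max(limit, total) > (-max((-delta), (-delta)))) && (max(base, step) >= (base - step))) evaluates to false; next step becomes 3; next result becomes 0; next at idx=-1:; next result becomes 0; next at idx=0:; next result becomes 0; next final value -2; both end at -2.
An exhaustive pass over the 432 declared inputs shows identical outputs.
verdict: equivalent


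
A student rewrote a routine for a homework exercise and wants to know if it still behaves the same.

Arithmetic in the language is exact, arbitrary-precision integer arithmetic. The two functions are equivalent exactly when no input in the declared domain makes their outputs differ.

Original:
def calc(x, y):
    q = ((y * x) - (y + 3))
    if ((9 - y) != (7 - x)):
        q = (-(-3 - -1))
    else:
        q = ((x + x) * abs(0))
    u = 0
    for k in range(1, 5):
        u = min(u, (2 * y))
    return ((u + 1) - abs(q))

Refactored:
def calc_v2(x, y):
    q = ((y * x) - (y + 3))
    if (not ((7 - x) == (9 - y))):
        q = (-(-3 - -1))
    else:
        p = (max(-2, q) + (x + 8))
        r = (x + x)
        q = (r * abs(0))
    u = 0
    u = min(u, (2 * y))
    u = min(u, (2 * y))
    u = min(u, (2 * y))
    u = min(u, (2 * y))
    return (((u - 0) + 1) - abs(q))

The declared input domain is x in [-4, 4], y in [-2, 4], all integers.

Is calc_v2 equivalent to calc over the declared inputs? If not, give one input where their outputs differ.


Side by side, the visible changes include: local variable names differ, plus boolean connective usage differs, plus loop structure differs, plus constant usage differs, plus min/max/abs usage differs, plus statement counts differ, plus comparison usage differs, plus arithmetic usage differs.
Spot check at x=-2, y=3 — calc: q=-12, then ((9 - y) != (7 - x)) is true, then q=2, then u=0, then (k=1), then u=0, then (k=2), then u=0, then (k=3), then u=0, then (k=4), then u=0, then returns -1. calc_v2: q=-12, then (not ((7 - x) == (9 - y))) is true, then q=2, then u=0, then u=0, then u=0, then u=0, then u=0, then returns -1. Both give -1.
Every one of the 63 inputs gives matching results.
verdict: equivalent


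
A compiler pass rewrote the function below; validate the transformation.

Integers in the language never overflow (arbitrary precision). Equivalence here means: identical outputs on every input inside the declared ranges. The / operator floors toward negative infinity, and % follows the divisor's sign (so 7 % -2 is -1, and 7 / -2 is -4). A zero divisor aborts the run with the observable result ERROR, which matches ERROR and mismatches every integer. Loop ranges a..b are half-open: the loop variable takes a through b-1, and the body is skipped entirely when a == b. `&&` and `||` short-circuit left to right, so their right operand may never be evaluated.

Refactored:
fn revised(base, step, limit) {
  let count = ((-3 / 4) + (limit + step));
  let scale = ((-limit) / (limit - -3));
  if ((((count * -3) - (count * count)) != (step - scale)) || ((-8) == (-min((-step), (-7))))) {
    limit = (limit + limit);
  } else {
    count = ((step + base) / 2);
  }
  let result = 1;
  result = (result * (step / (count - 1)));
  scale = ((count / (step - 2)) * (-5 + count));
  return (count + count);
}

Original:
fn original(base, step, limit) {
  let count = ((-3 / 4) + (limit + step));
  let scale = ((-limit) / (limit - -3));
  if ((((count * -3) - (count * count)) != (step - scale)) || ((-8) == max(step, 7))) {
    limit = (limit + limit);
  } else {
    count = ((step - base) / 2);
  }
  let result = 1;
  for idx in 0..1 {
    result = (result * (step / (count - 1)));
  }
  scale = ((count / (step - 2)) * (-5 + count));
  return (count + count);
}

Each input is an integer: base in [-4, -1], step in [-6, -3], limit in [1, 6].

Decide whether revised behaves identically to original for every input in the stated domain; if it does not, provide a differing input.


Input base=-4, step=-5, limit=2: -2 from original versus -10 from revised.
verdict: not equivalent; witness: base=-4, step=-5, limit=2


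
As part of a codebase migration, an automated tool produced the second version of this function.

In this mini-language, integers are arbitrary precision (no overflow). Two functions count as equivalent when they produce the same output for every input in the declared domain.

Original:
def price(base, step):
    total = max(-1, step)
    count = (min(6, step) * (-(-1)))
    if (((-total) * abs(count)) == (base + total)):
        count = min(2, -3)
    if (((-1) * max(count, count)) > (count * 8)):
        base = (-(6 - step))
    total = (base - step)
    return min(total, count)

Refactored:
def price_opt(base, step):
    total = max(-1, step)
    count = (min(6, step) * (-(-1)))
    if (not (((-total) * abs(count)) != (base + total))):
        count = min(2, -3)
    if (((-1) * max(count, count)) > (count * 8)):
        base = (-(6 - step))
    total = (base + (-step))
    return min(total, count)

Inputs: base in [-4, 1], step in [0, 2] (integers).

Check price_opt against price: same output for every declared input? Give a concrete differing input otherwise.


Changes here: boolean connective usage differs, comparison usage differs, arithmetic usage differs; the full 18-point sweep finds no disagreement.
verdict: equivalent


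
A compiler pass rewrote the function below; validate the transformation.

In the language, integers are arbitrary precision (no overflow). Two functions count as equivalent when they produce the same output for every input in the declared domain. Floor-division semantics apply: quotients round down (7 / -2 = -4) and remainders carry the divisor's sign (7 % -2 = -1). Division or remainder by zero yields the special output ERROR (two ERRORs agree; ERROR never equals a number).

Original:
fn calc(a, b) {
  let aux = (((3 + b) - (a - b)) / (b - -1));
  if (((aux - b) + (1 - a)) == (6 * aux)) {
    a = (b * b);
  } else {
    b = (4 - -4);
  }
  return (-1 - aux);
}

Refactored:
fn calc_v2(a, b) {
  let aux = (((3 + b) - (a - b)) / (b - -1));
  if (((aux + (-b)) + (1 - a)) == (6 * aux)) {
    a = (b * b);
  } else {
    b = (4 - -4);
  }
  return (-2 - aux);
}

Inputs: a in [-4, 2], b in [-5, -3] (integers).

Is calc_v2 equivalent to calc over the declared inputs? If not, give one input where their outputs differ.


These are not equivalent — on a=-4, b=-5 the outputs split (-1 vs -2).
calc: aux=0, then (((aux - b) + (1 - a)) == (6 * aux)) is false, then b=8, then returns -1
calc_v2: aux=0, then (((aux + (-b)) + (1 - a)) == (6 * aux)) is false, then b=8, then returns -2
verdict: not equivalent; witness: a=-4, b=-5


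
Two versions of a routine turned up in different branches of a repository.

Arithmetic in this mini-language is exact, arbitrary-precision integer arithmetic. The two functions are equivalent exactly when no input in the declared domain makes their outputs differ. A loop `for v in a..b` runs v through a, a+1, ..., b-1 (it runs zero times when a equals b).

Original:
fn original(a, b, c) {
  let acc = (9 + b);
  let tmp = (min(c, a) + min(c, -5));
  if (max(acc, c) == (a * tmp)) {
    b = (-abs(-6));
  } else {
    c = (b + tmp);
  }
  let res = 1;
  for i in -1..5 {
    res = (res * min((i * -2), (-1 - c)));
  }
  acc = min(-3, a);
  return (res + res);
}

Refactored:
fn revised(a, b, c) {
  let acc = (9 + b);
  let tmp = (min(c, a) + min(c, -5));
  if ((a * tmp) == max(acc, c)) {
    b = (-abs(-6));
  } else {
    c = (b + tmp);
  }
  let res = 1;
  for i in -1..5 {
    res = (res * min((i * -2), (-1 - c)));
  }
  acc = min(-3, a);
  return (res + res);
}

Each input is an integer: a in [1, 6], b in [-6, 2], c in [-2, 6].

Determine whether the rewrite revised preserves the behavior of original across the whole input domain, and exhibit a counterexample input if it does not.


This is a faithful refactor — same computation, different form, but the computed results match everywhere.
As a probe, take a=1, b=2, c=1: original runs acc = 11; tmp = -4; (max(acc, c) == (a * tmp)) -> false; c = -2; res = 1; [i=-1]; res = 1; [i=0]; res = 0; [i=1]; res = 0; [i=2]; res = 0; [i=3]; res = 0; [i=4]; res = 0; acc = -3; return 0; revised runs acc = 11; tmp = -4; ((a * tmp) == max(acc, c)) -> false; c = -2; res = 1; [i=-1]; res = 1; [i=0]; res = 0; [i=1]; res = 0; [i=2]; res = 0; [i=3]; res = 0; [i=4]; res = 0; acc = -3; return 0; both end at 0.
An exhaustive pass over the 486 declared inputs shows identical outputs.
verdict: equivalent


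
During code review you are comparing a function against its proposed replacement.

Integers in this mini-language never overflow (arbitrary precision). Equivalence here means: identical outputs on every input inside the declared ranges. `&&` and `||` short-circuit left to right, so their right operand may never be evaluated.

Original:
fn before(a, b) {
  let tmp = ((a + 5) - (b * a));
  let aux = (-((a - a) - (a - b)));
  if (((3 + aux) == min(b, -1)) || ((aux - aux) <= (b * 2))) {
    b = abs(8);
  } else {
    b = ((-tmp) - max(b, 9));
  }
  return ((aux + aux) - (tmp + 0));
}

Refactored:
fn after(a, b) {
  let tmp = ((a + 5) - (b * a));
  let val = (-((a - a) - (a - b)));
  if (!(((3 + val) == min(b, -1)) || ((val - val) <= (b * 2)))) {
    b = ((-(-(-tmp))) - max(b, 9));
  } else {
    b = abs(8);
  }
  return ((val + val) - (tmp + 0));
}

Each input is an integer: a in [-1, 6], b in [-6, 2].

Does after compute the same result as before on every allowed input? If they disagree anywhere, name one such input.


Changes here: boolean connective usage differs; local variable names differ; the full 72-point sweep finds no disagreement.
verdict: equivalent


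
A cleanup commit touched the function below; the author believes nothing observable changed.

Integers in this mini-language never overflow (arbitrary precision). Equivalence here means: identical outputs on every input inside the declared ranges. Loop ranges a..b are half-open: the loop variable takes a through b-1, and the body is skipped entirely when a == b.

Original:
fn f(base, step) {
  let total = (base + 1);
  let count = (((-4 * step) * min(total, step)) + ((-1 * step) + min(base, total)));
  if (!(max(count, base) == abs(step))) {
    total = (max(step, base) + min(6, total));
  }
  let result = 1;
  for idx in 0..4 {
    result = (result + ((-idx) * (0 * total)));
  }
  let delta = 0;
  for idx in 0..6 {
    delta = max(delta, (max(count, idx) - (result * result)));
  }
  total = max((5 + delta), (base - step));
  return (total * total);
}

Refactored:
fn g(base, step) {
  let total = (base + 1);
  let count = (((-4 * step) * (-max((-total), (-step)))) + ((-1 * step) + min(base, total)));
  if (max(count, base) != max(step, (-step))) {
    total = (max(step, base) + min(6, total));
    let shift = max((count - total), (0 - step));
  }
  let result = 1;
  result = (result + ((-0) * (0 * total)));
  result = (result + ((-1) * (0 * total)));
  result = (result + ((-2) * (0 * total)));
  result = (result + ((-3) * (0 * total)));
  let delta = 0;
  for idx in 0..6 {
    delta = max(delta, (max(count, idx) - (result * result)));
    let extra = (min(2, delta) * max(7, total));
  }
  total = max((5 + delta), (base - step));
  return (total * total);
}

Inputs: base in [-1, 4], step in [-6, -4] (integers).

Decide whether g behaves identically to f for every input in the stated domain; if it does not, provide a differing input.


The two versions differ — the changes include statement counts differ, constant usage differs, loop structure differs, comparison usage differs, arithmetic usage differs, min/max/abs usage differs, local variable names differ, boolean connective usage differs.
As a probe, take base=4, step=-6: f runs total := 5 | count := -134 | (!(max(count, base) == abs(step))): true | total := 9 | result := 1 | iter idx=0: | result := 1 | iter idx=1: | result := 1 | iter idx=2: | result := 1 | iter idx=3: | result := 1 | delta := 0 | iter idx=0: | delta := 0 | iter idx=1: | delta := 0 | iter idx=2: | delta := 1 | iter idx=3: | delta := 2 | iter idx=4: | delta := 3 | iter idx=5: | delta := 4 | total := 10 | result 100; g runs total := 5 | count := -134 | (max(count, base) != max(step, (-step))): true | total := 9 | shift := 6 | result := 1 | result := 1 | result := 1 | result := 1 | result := 1 | delta := 0 | iter idx=0: | delta := 0 | extra := 0 | iter idx=1: | delta := 0 | extra := 0 | iter idx=2: | delta := 1 | extra := 9 | iter idx=3: | delta := 2 | extra := 18 | iter idx=4: | delta := 3 | extra := 18 | iter idx=5: | delta := 4 | extra := 18 | total := 10 | result 100; both end at 100.
Across all 18 domain points the two functions coincide.
verdict: equivalent


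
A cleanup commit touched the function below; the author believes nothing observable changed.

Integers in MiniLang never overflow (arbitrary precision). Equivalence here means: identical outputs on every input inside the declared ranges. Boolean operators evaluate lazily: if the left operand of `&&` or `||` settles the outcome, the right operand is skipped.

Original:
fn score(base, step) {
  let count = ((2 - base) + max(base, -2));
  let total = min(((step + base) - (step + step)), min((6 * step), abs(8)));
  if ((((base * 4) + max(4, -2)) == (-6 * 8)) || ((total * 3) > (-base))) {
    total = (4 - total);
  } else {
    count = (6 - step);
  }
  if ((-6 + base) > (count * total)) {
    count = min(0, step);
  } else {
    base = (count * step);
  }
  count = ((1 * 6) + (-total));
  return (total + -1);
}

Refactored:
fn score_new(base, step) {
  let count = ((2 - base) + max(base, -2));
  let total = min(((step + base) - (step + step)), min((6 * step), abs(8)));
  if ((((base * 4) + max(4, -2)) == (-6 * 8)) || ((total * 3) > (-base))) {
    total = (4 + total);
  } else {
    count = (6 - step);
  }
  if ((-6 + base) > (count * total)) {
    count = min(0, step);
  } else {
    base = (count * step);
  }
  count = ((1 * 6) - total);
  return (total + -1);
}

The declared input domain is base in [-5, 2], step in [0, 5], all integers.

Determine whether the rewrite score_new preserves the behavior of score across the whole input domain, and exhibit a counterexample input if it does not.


On input base=2, step=1, score returns 2 while score_new returns 4.
verdict: not equivalent; witness: base=2, step=1


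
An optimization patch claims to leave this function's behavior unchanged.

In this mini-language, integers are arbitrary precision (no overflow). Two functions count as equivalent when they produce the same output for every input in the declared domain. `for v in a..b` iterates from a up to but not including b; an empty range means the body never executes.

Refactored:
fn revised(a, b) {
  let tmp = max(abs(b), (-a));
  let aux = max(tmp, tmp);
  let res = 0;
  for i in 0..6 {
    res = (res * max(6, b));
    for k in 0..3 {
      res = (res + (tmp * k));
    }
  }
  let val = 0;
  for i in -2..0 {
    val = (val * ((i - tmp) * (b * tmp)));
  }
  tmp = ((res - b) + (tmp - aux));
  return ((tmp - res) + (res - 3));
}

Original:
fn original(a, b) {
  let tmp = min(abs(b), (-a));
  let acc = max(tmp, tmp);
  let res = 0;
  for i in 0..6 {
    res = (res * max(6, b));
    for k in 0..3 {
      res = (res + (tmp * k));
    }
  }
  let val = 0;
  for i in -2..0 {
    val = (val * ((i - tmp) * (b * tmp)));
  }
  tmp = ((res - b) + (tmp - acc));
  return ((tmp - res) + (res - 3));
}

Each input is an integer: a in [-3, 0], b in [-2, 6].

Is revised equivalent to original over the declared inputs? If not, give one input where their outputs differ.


Consider the input a=-3, b=-2.
original: tmp := 2 | acc := 2 | res := 0 | iter i=0: | res := 0 | iter k=0: | res := 0 | iter k=1: | res := 2 | iter k=2: | res := 6 | iter i=1: | res := 36 | iter k=0: | res := 36 | iter k=1: | res := 38 | iter k=2: | res := 42 | iter i=2: | res := 252 | iter k=0: | res := 252 | iter k=1: | res := 254 | iter k=2: | res := 258 | iter i=3: | res := 1548 | iter k=0: | res := 1548 | iter k=1: | res := 1550 | iter k=2: | res := 1554 | iter i=4: | res := 9324 | iter k=0: | res := 9324 | iter k=1: | res := 9326 | iter k=2: | res := 9330 | iter i=5: | res := 55980 | iter k=0: | res := 55980 | iter k=1: | res := 55982 | iter k=2: | res := 55986 | val := 0 | iter i=-2: | val := 0 | iter i=-1: | val := 0 | tmp := 55988 | result 55985
revised: tmp := 3 | aux := 3 | res := 0 | iter i=0: | res := 0 | iter k=0: | res := 0 | iter k=1: | res := 3 | iter k=2: | res := 9 | iter i=1: | res := 54 | iter k=0: | res := 54 | iter k=1: | res := 57 | iter k=2: | res := 63 | iter i=2: | res := 378 | iter k=0: | res := 378 | iter k=1: | res := 381 | iter k=2: | res := 387 | iter i=3: | res := 2322 | iter k=0: | res := 2322 | iter k=1: | res := 2325 | iter k=2: | res := 2331 | iter i=4: | res := 13986 | iter k=0: | res := 13986 | iter k=1: | res := 13989 | iter k=2: | res := 13995 | iter i=5: | res := 83970 | iter k=0: | res := 83970 | iter k=1: | res := 83973 | iter k=2: | res := 83979 | val := 0 | iter i=-2: | val := 0 | iter i=-1: | val := 0 | tmp := 83981 | result 83978
55985 and 83978 differ, so these are not the same function on this domain.
verdict: not equivalent; witness: a=-3, b=-2


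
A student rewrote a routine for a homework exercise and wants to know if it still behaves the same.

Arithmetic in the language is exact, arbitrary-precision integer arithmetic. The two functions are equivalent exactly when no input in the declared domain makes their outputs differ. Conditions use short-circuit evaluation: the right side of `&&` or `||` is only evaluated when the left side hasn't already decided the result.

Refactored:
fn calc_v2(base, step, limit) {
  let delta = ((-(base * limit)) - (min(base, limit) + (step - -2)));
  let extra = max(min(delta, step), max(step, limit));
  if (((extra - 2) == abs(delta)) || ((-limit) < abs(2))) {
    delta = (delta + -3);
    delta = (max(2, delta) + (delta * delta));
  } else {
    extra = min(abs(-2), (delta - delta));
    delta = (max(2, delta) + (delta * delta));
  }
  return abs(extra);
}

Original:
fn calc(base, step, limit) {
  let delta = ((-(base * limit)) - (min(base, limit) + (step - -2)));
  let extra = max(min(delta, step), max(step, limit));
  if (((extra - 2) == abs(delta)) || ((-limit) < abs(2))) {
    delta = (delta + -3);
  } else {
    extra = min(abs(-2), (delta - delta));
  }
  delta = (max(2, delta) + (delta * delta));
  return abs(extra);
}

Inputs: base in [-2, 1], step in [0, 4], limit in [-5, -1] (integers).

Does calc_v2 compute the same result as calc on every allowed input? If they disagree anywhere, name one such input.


Changes here: constant usage differs, plus arithmetic usage differs, plus min/max/abs usage differs, plus statement counts differ; the full 100-point sweep finds no disagreement.
verdict: equivalent
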